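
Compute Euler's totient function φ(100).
40

100 = 2^2 × 5^2
φ(n) = n × ∏(1 - 1/p) for each prime p dividing n
φ(100) = 100 × (1 - 1/2) × (1 - 1/5) = 40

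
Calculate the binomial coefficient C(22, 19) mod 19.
1

Using Lucas' theorem:
Write n=22 and k=19 in base 19:
n in base 19: [1, 3]
k in base 19: [1, 0]
C(22,19) mod 19 = ∏ C(n_i, k_i) mod 19
Digit binomials (mod 19): C(1,1) = 1; C(3,0) = 1
Product: 1 × 1 = 1 ≡ 1 (mod 19)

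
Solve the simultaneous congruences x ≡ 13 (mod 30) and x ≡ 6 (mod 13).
253

Using Chinese Remainder Theorem:
M = 30 × 13 = 390
M1 = 13, M2 = 30
y1 = 13^(-1) mod 30 = 7
y2 = 30^(-1) mod 13 = 10
x = (13×13×7 + 6×30×10) mod 390 = 253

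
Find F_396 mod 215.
172

Matrix identity: Q^n = [[F_(n+1), F_n], [F_n, F_(n-1)]] with Q = [[1,1],[1,0]].
n = 396 = 110001100₂. Square-and-multiply, entries mod 215:
Q^1 = [[1,1],[1,0]]
Q^3 = (Q^1)²·Q = [[3,2],[2,1]]
Q^6 = (Q^3)² = [[13,8],[8,5]]
Q^12 = (Q^6)² = [[18,144],[144,89]]
Q^24 = (Q^12)² = [[205,143],[143,62]]
Q^49 = (Q^24)²·Q = [[35,124],[124,126]]
Q^99 = (Q^49)²·Q = [[15,46],[46,184]]
Q^198 = (Q^99)² = [[191,124],[124,67]]
Q^396 = (Q^198)² = [[42,172],[172,85]]
F_396 mod 215 = Q^396[0][1] = 172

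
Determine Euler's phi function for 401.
400

401 = 401
φ(n) = n × ∏(1 - 1/p) for each prime p dividing n
φ(401) = 401 × (1 - 1/401) = 400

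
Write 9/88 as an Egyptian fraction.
1/10 + 1/440

Greedy algorithm:
9/88: ceiling(88/9) = 10, use 1/10
1/440: ceiling(440/1) = 440, use 1/440
Result: 9/88 = 1/10 + 1/440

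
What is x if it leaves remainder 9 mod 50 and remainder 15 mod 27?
609

Using Chinese Remainder Theorem:
M = 50 × 27 = 1350
M1 = 27, M2 = 50
y1 = 27^(-1) mod 50 = 13
y2 = 50^(-1) mod 27 = 20
x = (9×27×13 + 15×50×20) mod 1350 = 609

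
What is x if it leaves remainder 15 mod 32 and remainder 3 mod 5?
143

Using Chinese Remainder Theorem:
M = 32 × 5 = 160
M1 = 5, M2 = 32
y1 = 5^(-1) mod 32 = 13
y2 = 32^(-1) mod 5 = 3
x = (15×5×13 + 3×32×3) mod 160 = 143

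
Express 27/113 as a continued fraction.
[0; 4, 5, 2, 2]

Euclidean algorithm steps:
27 = 0 × 113 + 27
113 = 4 × 27 + 5
27 = 5 × 5 + 2
5 = 2 × 2 + 1
2 = 2 × 1 + 0
Continued fraction: [0; 4, 5, 2, 2]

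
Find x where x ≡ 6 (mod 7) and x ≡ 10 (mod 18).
118

Using Chinese Remainder Theorem:
M = 7 × 18 = 126
M1 = 18, M2 = 7
y1 = 18^(-1) mod 7 = 2
y2 = 7^(-1) mod 18 = 13
x = (6×18×2 + 10×7×13) mod 126 = 118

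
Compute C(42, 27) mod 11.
4

Using Lucas' theorem:
Write n=42 and k=27 in base 11:
n in base 11: [3, 9]
k in base 11: [2, 5]
C(42,27) mod 11 = ∏ C(n_i, k_i) mod 11
Digit binomials (mod 11): C(3,2) = 3; C(9,5) = 126 ≡ 5
Product: 3 × 5 = 15 ≡ 4 (mod 11)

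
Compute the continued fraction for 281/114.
[2; 2, 6, 1, 1, 1, 2]

Euclidean algorithm steps:
281 = 2 × 114 + 53
114 = 2 × 53 + 8
53 = 6 × 8 + 5
8 = 1 × 5 + 3
5 = 1 × 3 + 2
3 = 1 × 2 + 1
2 = 2 × 1 + 0
Continued fraction: [2; 2, 6, 1, 1, 1, 2]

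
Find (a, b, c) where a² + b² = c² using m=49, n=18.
(2077, 1764, 2725)

Euclid's formula: a = m² - n², b = 2mn, c = m² + n²
m = 49, n = 18
a = 49² - 18² = 2401 - 324 = 2077
b = 2 × 49 × 18 = 1764
c = 49² + 18² = 2401 + 324 = 2725
Verification: 2077² + 1764² = 4313929 + 3111696 = 7425625 = 2725² ✓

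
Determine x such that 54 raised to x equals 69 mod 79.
15

Baby-step giant-step with step n = ⌈√79⌉ = 9.
Baby steps 54^j mod 79 (j:value) for j=0..8: 0:1, 1:54, 2:72, 3:17, 4:49, 5:39, 6:52, 7:43, 8:31.
Giant-step multiplier: 54^(-9) ≡ 54^(78-9) = 54^69 ≡ 58 (mod 79).
Giant steps γ_i = 69·58^i mod 79: γ_0=69, γ_1=52 (in table at j=6).
x = i·n + j = 1·9 + 6 = 15.
Check: 54^15 ≡ 69 (mod 79).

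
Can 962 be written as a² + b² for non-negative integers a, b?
1² + 31² (a=1, b=31)

Factorization: 962 = 2 × 13 × 37
By Fermat: n is sum of two squares iff every prime p ≡ 3 (mod 4) appears to even power.
All primes ≡ 3 (mod 4) appear to even power.
Search a = 0, 1, 2, … for 962 - a² a perfect square: first hit at a = 1: 962 - 1 = 961 = 31².
962 = 1² + 31² = 1 + 961 ✓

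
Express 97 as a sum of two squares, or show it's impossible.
4² + 9² (a=4, b=9)

Factorization: 97 = 97
By Fermat: n is sum of two squares iff every prime p ≡ 3 (mod 4) appears to even power.
All primes ≡ 3 (mod 4) appear to even power.
Search a = 0, 1, 2, … for 97 - a² a perfect square: first hit at a = 4: 97 - 16 = 81 = 9².
97 = 4² + 9² = 16 + 81 ✓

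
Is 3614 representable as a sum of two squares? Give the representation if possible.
Not possible

Factorization: 3614 = 2 × 13 × 139
By Fermat: n is sum of two squares iff every prime p ≡ 3 (mod 4) appears to even power.
Prime(s) ≡ 3 (mod 4) with odd exponent: [(139, 1)]
Therefore 3614 cannot be expressed as a² + b².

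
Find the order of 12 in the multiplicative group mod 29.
4

29 is prime, so ord(12) divides φ(29) = 28.
Divisors of 28: 1, 2, 4, 7, 14, 28.
Repeated squaring: 12^1 ≡ 12, 12^2 ≡ 28, 12^4 ≡ 1, 12^8 ≡ 1, 12^16 ≡ 1 (mod 29).
Test 12^d mod 29 for each divisor d in increasing order:
12^1 ≡ 12
12^2 ≡ 28
12^4 ≡ 1  ← first divisor giving 1
The order is 4.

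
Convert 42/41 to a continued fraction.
[1; 41]

Euclidean algorithm steps:
42 = 1 × 41 + 1
41 = 41 × 1 + 0
Continued fraction: [1; 41]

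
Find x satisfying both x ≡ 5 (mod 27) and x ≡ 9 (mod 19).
275

Using Chinese Remainder Theorem:
M = 27 × 19 = 513
M1 = 19, M2 = 27
y1 = 19^(-1) mod 27 = 10
y2 = 27^(-1) mod 19 = 12
x = (5×19×10 + 9×27×12) mod 513 = 275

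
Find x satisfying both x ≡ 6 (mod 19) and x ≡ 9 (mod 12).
177

Using Chinese Remainder Theorem:
M = 19 × 12 = 228
M1 = 12, M2 = 19
y1 = 12^(-1) mod 19 = 8
y2 = 19^(-1) mod 12 = 7
x = (6×12×8 + 9×19×7) mod 228 = 177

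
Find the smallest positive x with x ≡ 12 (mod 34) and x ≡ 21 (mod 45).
1236

Using Chinese Remainder Theorem:
M = 34 × 45 = 1530
M1 = 45, M2 = 34
y1 = 45^(-1) mod 34 = 31
y2 = 34^(-1) mod 45 = 4
x = (12×45×31 + 21×34×4) mod 1530 = 1236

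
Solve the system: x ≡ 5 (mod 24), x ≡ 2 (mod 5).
77

Using Chinese Remainder Theorem:
M = 24 × 5 = 120
M1 = 5, M2 = 24
y1 = 5^(-1) mod 24 = 5
y2 = 24^(-1) mod 5 = 4
x = (5×5×5 + 2×24×4) mod 120 = 77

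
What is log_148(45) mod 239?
66

Baby-step giant-step with step n = ⌈√239⌉ = 16.
Baby steps 148^j mod 239 (j:value) for j=0..15: 0:1, 1:148, 2:155, 3:235, 4:125, 5:97, 6:16, 7:217, 8:90, 9:175, 10:88, 11:118, 12:17, 13:126, 14:6, 15:171.
Giant-step multiplier: 148^(-16) ≡ 148^(238-16) = 148^222 ≡ 193 (mod 239).
Giant steps γ_i = 45·193^i mod 239: γ_0=45, γ_1=81, γ_2=98, γ_3=33, γ_4=155 (in table at j=2).
x = i·n + j = 4·16 + 2 = 66.
Check: 148^66 ≡ 45 (mod 239).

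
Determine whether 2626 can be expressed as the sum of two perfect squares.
5² + 51² (a=5, b=51)

Factorization: 2626 = 2 × 13 × 101
By Fermat: n is sum of two squares iff every prime p ≡ 3 (mod 4) appears to even power.
All primes ≡ 3 (mod 4) appear to even power.
Search a = 0, 1, 2, … for 2626 - a² a perfect square: first hit at a = 5: 2626 - 25 = 2601 = 51².
2626 = 5² + 51² = 25 + 2601 ✓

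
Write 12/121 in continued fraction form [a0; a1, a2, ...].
[0; 10, 12]

Euclidean algorithm steps:
12 = 0 × 121 + 12
121 = 10 × 12 + 1
12 = 12 × 1 + 0
Continued fraction: [0; 10, 12]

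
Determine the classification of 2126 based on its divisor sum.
deficient

Proper divisors of 2126: sum = 1 + 2 + 1063 = 1066
Since 1066 < 2126, 2126 is deficient.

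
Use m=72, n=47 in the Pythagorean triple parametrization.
(2975, 6768, 7393)

Euclid's formula: a = m² - n², b = 2mn, c = m² + n²
m = 72, n = 47
a = 72² - 47² = 5184 - 2209 = 2975
b = 2 × 72 × 47 = 6768
c = 72² + 47² = 5184 + 2209 = 7393
Verification: 2975² + 6768² = 8850625 + 45805824 = 54656449 = 7393² ✓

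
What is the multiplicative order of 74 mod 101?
100

101 is prime, so ord(74) divides φ(101) = 100.
Divisors of 100: 1, 2, 4, 5, 10, 20, 25, 50, 100.
Repeated squaring: 74^1 ≡ 74, 74^2 ≡ 22, 74^4 ≡ 80, 74^8 ≡ 37, 74^16 ≡ 56, 74^32 ≡ 5, 74^64 ≡ 25 (mod 101).
Test 74^d mod 101 for each divisor d in increasing order:
74^1 ≡ 74
74^2 ≡ 22
74^4 ≡ 80
74^5 = 74^4·74^1 ≡ 62
74^10 = 74^8·74^2 ≡ 6
74^20 = 74^16·74^4 ≡ 36
74^25 = 74^16·74^8·74^1 ≡ 10
74^50 = 74^32·74^16·74^2 ≡ 100
74^100 = 74^64·74^32·74^4 ≡ 1  ← first divisor giving 1
The order is 100.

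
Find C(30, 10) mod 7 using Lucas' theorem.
0

Using Lucas' theorem:
Write n=30 and k=10 in base 7:
n in base 7: [4, 2]
k in base 7: [1, 3]
C(30,10) mod 7 = ∏ C(n_i, k_i) mod 7
Digit binomials (mod 7): C(4,1) = 4; C(2,3) = 0 (k_i > n_i)
Product: 4 × 0 = 0 ≡ 0 (mod 7)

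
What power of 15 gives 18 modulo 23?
2

Baby-step giant-step with step n = ⌈√23⌉ = 5.
Baby steps 15^j mod 23 (j:value) for j=0..4: 0:1, 1:15, 2:18, 3:17, 4:2.
h = 18 is already in the table at j=2, so x = 2.
Check: 15^2 ≡ 18 (mod 23).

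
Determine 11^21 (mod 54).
35

Repeated squaring. Binary of 21 = 10101.
11^1 ≡ 11 (mod 54); 11^2 ≡ 13 (mod 54); 11^4 ≡ 7 (mod 54); 11^8 ≡ 49 (mod 54); 11^16 ≡ 25 (mod 54)
11^21 = 11^1 × 11^4 × 11^16 ≡ 35 (mod 54)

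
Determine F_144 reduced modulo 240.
48

Matrix identity: Q^n = [[F_(n+1), F_n], [F_n, F_(n-1)]] with Q = [[1,1],[1,0]].
n = 144 = 10010000₂. Square-and-multiply, entries mod 240:
Q^1 = [[1,1],[1,0]]
Q^2 = (Q^1)² = [[2,1],[1,1]]
Q^4 = (Q^2)² = [[5,3],[3,2]]
Q^9 = (Q^4)²·Q = [[55,34],[34,21]]
Q^18 = (Q^9)² = [[101,184],[184,157]]
Q^36 = (Q^18)² = [[137,192],[192,185]]
Q^72 = (Q^36)² = [[193,144],[144,49]]
Q^144 = (Q^72)² = [[145,48],[48,97]]
F_144 mod 240 = Q^144[0][1] = 48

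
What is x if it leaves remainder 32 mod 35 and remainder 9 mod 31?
102

Using Chinese Remainder Theorem:
M = 35 × 31 = 1085
M1 = 31, M2 = 35
y1 = 31^(-1) mod 35 = 26
y2 = 35^(-1) mod 31 = 8
x = (32×31×26 + 9×35×8) mod 1085 = 102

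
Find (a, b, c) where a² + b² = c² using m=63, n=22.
(3485, 2772, 4453)

Euclid's formula: a = m² - n², b = 2mn, c = m² + n²
m = 63, n = 22
a = 63² - 22² = 3969 - 484 = 3485
b = 2 × 63 × 22 = 2772
c = 63² + 22² = 3969 + 484 = 4453
Verification: 3485² + 2772² = 12145225 + 7683984 = 19829209 = 4453² ✓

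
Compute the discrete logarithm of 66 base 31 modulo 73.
39

Baby-step giant-step with step n = ⌈√73⌉ = 9.
Baby steps 31^j mod 73 (j:value) for j=0..8: 0:1, 1:31, 2:12, 3:7, 4:71, 5:11, 6:49, 7:59, 8:4.
Giant-step multiplier: 31^(-9) ≡ 31^(72-9) = 31^63 ≡ 63 (mod 73).
Giant steps γ_i = 66·63^i mod 73: γ_0=66, γ_1=70, γ_2=30, γ_3=65, γ_4=7 (in table at j=3).
x = i·n + j = 4·9 + 3 = 39.
Check: 31^39 ≡ 66 (mod 73).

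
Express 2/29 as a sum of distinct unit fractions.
1/15 + 1/435

Greedy algorithm:
2/29: ceiling(29/2) = 15, use 1/15
1/435: ceiling(435/1) = 435, use 1/435
Result: 2/29 = 1/15 + 1/435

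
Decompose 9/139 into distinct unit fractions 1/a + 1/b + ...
1/16 + 1/445 + 1/989680

Greedy algorithm:
9/139: ceiling(139/9) = 16, use 1/16
5/2224: ceiling(2224/5) = 445, use 1/445
1/989680: ceiling(989680/1) = 989680, use 1/989680
Result: 9/139 = 1/16 + 1/445 + 1/989680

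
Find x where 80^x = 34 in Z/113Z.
107

Baby-step giant-step with step n = ⌈√113⌉ = 11.
Baby steps 80^j mod 113 (j:value) for j=0..10: 0:1, 1:80, 2:72, 3:110, 4:99, 5:10, 6:9, 7:42, 8:83, 9:86, 10:100.
Giant-step multiplier: 80^(-11) ≡ 80^(112-11) = 80^101 ≡ 54 (mod 113).
Giant steps γ_i = 34·54^i mod 113: γ_0=34, γ_1=28, γ_2=43, γ_3=62, γ_4=71, γ_5=105, γ_6=20, γ_7=63, γ_8=12, γ_9=83 (in table at j=8).
x = i·n + j = 9·11 + 8 = 107.
Check: 80^107 ≡ 34 (mod 113).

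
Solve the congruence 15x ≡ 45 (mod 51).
x ≡ 3 (mod 17)

gcd(15, 51) = 3, which divides 45, so solutions exist.
Divide through by 3: 5x ≡ 15 (mod 17).
Find 5^(-1) mod 17 by the extended Euclidean algorithm:
17 = 3 × 5 + 2  ⟹  2 = (1)·17 + (-3)·5
5 = 2 × 2 + 1  ⟹  1 = (-2)·17 + (7)·5
So (7)·5 ≡ 1 (mod 17), i.e. 5^(-1) ≡ 7 (mod 17).
x ≡ 7 × 15 = 105 ≡ 3 (mod 17).
Check: 15 × 3 = 45 ≡ 45 (mod 51).
x ≡ 3 (mod 17), giving 3 solutions mod 51.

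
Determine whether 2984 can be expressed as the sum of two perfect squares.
22² + 50² (a=22, b=50)

Factorization: 2984 = 2^3 × 373
By Fermat: n is sum of two squares iff every prime p ≡ 3 (mod 4) appears to even power.
All primes ≡ 3 (mod 4) appear to even power.
Search a = 0, 1, 2, … for 2984 - a² a perfect square: first hit at a = 22: 2984 - 484 = 2500 = 50².
2984 = 22² + 50² = 484 + 2500 ✓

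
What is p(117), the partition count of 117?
1327710076

p(n) counts ways to write n as a sum of positive integers (order ignored).
Euler's pentagonal recurrence: p(k) = p(k-1) + p(k-2) - p(k-5) - p(k-7) + p(k-12) + p(k-15) - ... (offsets j(3j∓1)/2, signs ++--, p(0)=1, p(<0)=0).
DP table for k = 0..116: p(0)=1, p(1)=1, p(2)=2, p(3)=3, p(4)=5, p(5)=7, p(6)=11, p(7)=15, p(8)=22, p(9)=30, p(10)=42, p(11)=56, p(12)=77, p(13)=101, p(14)=135, p(15)=176, p(16)=231, p(17)=297, p(18)=385, p(19)=490, p(20)=627, p(21)=792, p(22)=1002, p(23)=1255, p(24)=1575, p(25)=1958, p(26)=2436, p(27)=3010, p(28)=3718, p(29)=4565, p(30)=5604, p(31)=6842, p(32)=8349, p(33)=10143, p(34)=12310, p(35)=14883, p(36)=17977, p(37)=21637, p(38)=26015, p(39)=31185, p(40)=37338, p(41)=44583, p(42)=53174, p(43)=63261, p(44)=75175, p(45)=89134, p(46)=105558, p(47)=124754, p(48)=147273, p(49)=173525, p(50)=204226, p(51)=239943, p(52)=281589, p(53)=329931, p(54)=386155, p(55)=451276, p(56)=526823, p(57)=614154, p(58)=715220, p(59)=831820, p(60)=966467, p(61)=1121505, p(62)=1300156, p(63)=1505499, p(64)=1741630, p(65)=2012558, p(66)=2323520, p(67)=2679689, p(68)=3087735, p(69)=3554345, p(70)=4087968, p(71)=4697205, p(72)=5392783, p(73)=6185689, p(74)=7089500, p(75)=8118264, p(76)=9289091, p(77)=10619863, p(78)=12132164, p(79)=13848650, p(80)=15796476, p(81)=18004327, p(82)=20506255, p(83)=23338469, p(84)=26543660, p(85)=30167357, p(86)=34262962, p(87)=38887673, p(88)=44108109, p(89)=49995925, p(90)=56634173, p(91)=64112359, p(92)=72533807, p(93)=82010177, p(94)=92669720, p(95)=104651419, p(96)=118114304, p(97)=133230930, p(98)=150198136, p(99)=169229875, p(100)=190569292, p(101)=214481126, p(102)=241265379, p(103)=271248950, p(104)=304801365, p(105)=342325709, p(106)=384276336, p(107)=431149389, p(108)=483502844, p(109)=541946240, p(110)=607163746, p(111)=679903203, p(112)=761002156, p(113)=851376628, p(114)=952050665, p(115)=1064144451, p(116)=1188908248.
Final step: p(117) = p(116) + p(115) - p(112) - p(110) + p(105) + p(102) - p(95) - p(91) + p(82) + p(77) - p(66) - p(60) + p(47) + p(40) - p(25) - p(17) + p(0)
= 1188908248 + 1064144451 - 761002156 - 607163746 + 342325709 + 241265379 - 104651419 - 64112359 + 20506255 + 10619863 - 2323520 - 966467 + 124754 + 37338 - 1958 - 297 + 1
= 1327710076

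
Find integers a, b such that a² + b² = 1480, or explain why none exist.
6² + 38² (a=6, b=38)

Factorization: 1480 = 2^3 × 5 × 37
By Fermat: n is sum of two squares iff every prime p ≡ 3 (mod 4) appears to even power.
All primes ≡ 3 (mod 4) appear to even power.
Search a = 0, 1, 2, … for 1480 - a² a perfect square: first hit at a = 6: 1480 - 36 = 1444 = 38².
1480 = 6² + 38² = 36 + 1444 ✓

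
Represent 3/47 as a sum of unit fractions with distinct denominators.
1/16 + 1/752

Greedy algorithm:
3/47: ceiling(47/3) = 16, use 1/16
1/752: ceiling(752/1) = 752, use 1/752
Result: 3/47 = 1/16 + 1/752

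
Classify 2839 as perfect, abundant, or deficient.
deficient

Proper divisors of 2839: sum = 1 + 17 + 167 = 185
Since 185 < 2839, 2839 is deficient.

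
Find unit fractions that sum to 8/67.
1/9 + 1/121 + 1/36482 + 1/2661836166

Greedy algorithm:
8/67: ceiling(67/8) = 9, use 1/9
5/603: ceiling(603/5) = 121, use 1/121
2/72963: ceiling(72963/2) = 36482, use 1/36482
1/2661836166: ceiling(2661836166/1) = 2661836166, use 1/2661836166
Result: 8/67 = 1/9 + 1/121 + 1/36482 + 1/2661836166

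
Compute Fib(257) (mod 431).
41

Matrix identity: Q^n = [[F_(n+1), F_n], [F_n, F_(n-1)]] with Q = [[1,1],[1,0]].
n = 257 = 100000001₂. Square-and-multiply, entries mod 431:
Q^1 = [[1,1],[1,0]]
Q^2 = (Q^1)² = [[2,1],[1,1]]
Q^4 = (Q^2)² = [[5,3],[3,2]]
Q^8 = (Q^4)² = [[34,21],[21,13]]
Q^16 = (Q^8)² = [[304,125],[125,179]]
Q^32 = (Q^16)² = [[291,35],[35,256]]
Q^64 = (Q^32)² = [[137,181],[181,387]]
Q^128 = (Q^64)² = [[241,24],[24,217]]
Q^257 = (Q^128)²·Q = [[258,41],[41,217]]
F_257 mod 431 = Q^257[0][1] = 41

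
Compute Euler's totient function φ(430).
168

430 = 2 × 5 × 43
φ(n) = n × ∏(1 - 1/p) for each prime p dividing n
φ(430) = 430 × (1 - 1/2) × (1 - 1/5) × (1 - 1/43) = 168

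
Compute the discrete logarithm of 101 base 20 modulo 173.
79

Baby-step giant-step with step n = ⌈√173⌉ = 14.
Baby steps 20^j mod 173 (j:value) for j=0..13: 0:1, 1:20, 2:54, 3:42, 4:148, 5:19, 6:34, 7:161, 8:106, 9:44, 10:15, 11:127, 12:118, 13:111.
Giant-step multiplier: 20^(-14) ≡ 20^(172-14) = 20^158 ≡ 167 (mod 173).
Giant steps γ_i = 101·167^i mod 173: γ_0=101, γ_1=86, γ_2=3, γ_3=155, γ_4=108, γ_5=44 (in table at j=9).
x = i·n + j = 5·14 + 9 = 79.
Check: 20^79 ≡ 101 (mod 173).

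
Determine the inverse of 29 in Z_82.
17

gcd(29, 82) = 1, so the inverse exists.
Extended Euclidean algorithm on (82, 29):
82 = 2 × 29 + 24  ⟹  24 = (1)·82 + (-2)·29
29 = 1 × 24 + 5  ⟹  5 = (-1)·82 + (3)·29
24 = 4 × 5 + 4  ⟹  4 = (5)·82 + (-14)·29
5 = 1 × 4 + 1  ⟹  1 = (-6)·82 + (17)·29
So (17)·29 ≡ 1 (mod 82), i.e. 29^(-1) ≡ 17 (mod 82).
Check: 29 × 17 = 493 ≡ 1 (mod 82)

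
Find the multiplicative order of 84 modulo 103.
102

103 is prime, so ord(84) divides φ(103) = 102.
Divisors of 102: 1, 2, 3, 6, 17, 34, 51, 102.
Repeated squaring: 84^1 ≡ 84, 84^2 ≡ 52, 84^4 ≡ 26, 84^8 ≡ 58, 84^16 ≡ 68, 84^32 ≡ 92, 84^64 ≡ 18 (mod 103).
Test 84^d mod 103 for each divisor d in increasing order:
84^1 ≡ 84
84^2 ≡ 52
84^3 = 84^2·84^1 ≡ 42
84^6 = 84^4·84^2 ≡ 13
84^17 = 84^16·84^1 ≡ 47
84^34 = 84^32·84^2 ≡ 46
84^51 = 84^32·84^16·84^2·84^1 ≡ 102
84^102 = 84^64·84^32·84^4·84^2 ≡ 1  ← first divisor giving 1
The order is 102.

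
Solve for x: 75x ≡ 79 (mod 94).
x ≡ 75 (mod 94)

gcd(75, 94) = 1, which divides 79, so solutions exist.
Find 75^(-1) mod 94 by the extended Euclidean algorithm:
94 = 1 × 75 + 19  ⟹  19 = (1)·94 + (-1)·75
75 = 3 × 19 + 18  ⟹  18 = (-3)·94 + (4)·75
19 = 1 × 18 + 1  ⟹  1 = (4)·94 + (-5)·75
So (-5)·75 ≡ 1 (mod 94), i.e. 75^(-1) ≡ -5 ≡ 89 (mod 94).
x ≡ 89 × 79 = 7031 ≡ 75 (mod 94).
Check: 75 × 75 = 5625 ≡ 79 (mod 94).
Unique solution: x ≡ 75 (mod 94)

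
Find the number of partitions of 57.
614154

p(n) counts ways to write n as a sum of positive integers (order ignored).
Euler's pentagonal recurrence: p(k) = p(k-1) + p(k-2) - p(k-5) - p(k-7) + p(k-12) + p(k-15) - ... (offsets j(3j∓1)/2, signs ++--, p(0)=1, p(<0)=0).
DP table for k = 0..56: p(0)=1, p(1)=1, p(2)=2, p(3)=3, p(4)=5, p(5)=7, p(6)=11, p(7)=15, p(8)=22, p(9)=30, p(10)=42, p(11)=56, p(12)=77, p(13)=101, p(14)=135, p(15)=176, p(16)=231, p(17)=297, p(18)=385, p(19)=490, p(20)=627, p(21)=792, p(22)=1002, p(23)=1255, p(24)=1575, p(25)=1958, p(26)=2436, p(27)=3010, p(28)=3718, p(29)=4565, p(30)=5604, p(31)=6842, p(32)=8349, p(33)=10143, p(34)=12310, p(35)=14883, p(36)=17977, p(37)=21637, p(38)=26015, p(39)=31185, p(40)=37338, p(41)=44583, p(42)=53174, p(43)=63261, p(44)=75175, p(45)=89134, p(46)=105558, p(47)=124754, p(48)=147273, p(49)=173525, p(50)=204226, p(51)=239943, p(52)=281589, p(53)=329931, p(54)=386155, p(55)=451276, p(56)=526823.
Final step: p(57) = p(56) + p(55) - p(52) - p(50) + p(45) + p(42) - p(35) - p(31) + p(22) + p(17) - p(6) - p(0)
= 526823 + 451276 - 281589 - 204226 + 89134 + 53174 - 14883 - 6842 + 1002 + 297 - 11 - 1
= 614154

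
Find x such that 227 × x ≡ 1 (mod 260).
63

gcd(227, 260) = 1, so the inverse exists.
Extended Euclidean algorithm on (260, 227):
260 = 1 × 227 + 33  ⟹  33 = (1)·260 + (-1)·227
227 = 6 × 33 + 29  ⟹  29 = (-6)·260 + (7)·227
33 = 1 × 29 + 4  ⟹  4 = (7)·260 + (-8)·227
29 = 7 × 4 + 1  ⟹  1 = (-55)·260 + (63)·227
So (63)·227 ≡ 1 (mod 260), i.e. 227^(-1) ≡ 63 (mod 260).
Check: 227 × 63 = 14301 ≡ 1 (mod 260)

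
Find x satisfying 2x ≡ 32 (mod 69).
x ≡ 16 (mod 69)

gcd(2, 69) = 1, which divides 32, so solutions exist.
Find 2^(-1) mod 69 by the extended Euclidean algorithm:
69 = 34 × 2 + 1  ⟹  1 = (1)·69 + (-34)·2
So (-34)·2 ≡ 1 (mod 69), i.e. 2^(-1) ≡ -34 ≡ 35 (mod 69).
x ≡ 35 × 32 = 1120 ≡ 16 (mod 69).
Check: 2 × 16 = 32 ≡ 32 (mod 69).
Unique solution: x ≡ 16 (mod 69)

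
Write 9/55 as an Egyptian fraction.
1/7 + 1/49 + 1/2695

Greedy algorithm:
9/55: ceiling(55/9) = 7, use 1/7
8/385: ceiling(385/8) = 49, use 1/49
1/2695: ceiling(2695/1) = 2695, use 1/2695
Result: 9/55 = 1/7 + 1/49 + 1/2695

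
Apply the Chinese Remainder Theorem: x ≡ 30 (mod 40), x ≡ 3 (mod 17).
190

Using Chinese Remainder Theorem:
M = 40 × 17 = 680
M1 = 17, M2 = 40
y1 = 17^(-1) mod 40 = 33
y2 = 40^(-1) mod 17 = 3
x = (30×17×33 + 3×40×3) mod 680 = 190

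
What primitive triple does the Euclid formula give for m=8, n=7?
(15, 112, 113)

Euclid's formula: a = m² - n², b = 2mn, c = m² + n²
m = 8, n = 7
a = 8² - 7² = 64 - 49 = 15
b = 2 × 8 × 7 = 112
c = 8² + 7² = 64 + 49 = 113
Verification: 15² + 112² = 225 + 12544 = 12769 = 113² ✓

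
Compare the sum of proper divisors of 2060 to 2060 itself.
abundant

Proper divisors of 2060: sum = 1 + 2 + 4 + 5 + 10 + 20 + 103 + 206 + 412 + 515 + 1030 = 2308
Since 2308 > 2060, 2060 is abundant.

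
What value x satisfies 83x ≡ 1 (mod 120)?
107

gcd(83, 120) = 1, so the inverse exists.
Extended Euclidean algorithm on (120, 83):
120 = 1 × 83 + 37  ⟹  37 = (1)·120 + (-1)·83
83 = 2 × 37 + 9  ⟹  9 = (-2)·120 + (3)·83
37 = 4 × 9 + 1  ⟹  1 = (9)·120 + (-13)·83
So (-13)·83 ≡ 1 (mod 120), i.e. 83^(-1) ≡ -13 ≡ 107 (mod 120).
Check: 83 × 107 = 8881 ≡ 1 (mod 120)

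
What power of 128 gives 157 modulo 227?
169

Baby-step giant-step with step n = ⌈√227⌉ = 16.
Baby steps 128^j mod 227 (j:value) for j=0..15: 0:1, 1:128, 2:40, 3:126, 4:11, 5:46, 6:213, 7:24, 8:121, 9:52, 10:73, 11:37, 12:196, 13:118, 14:122, 15:180.
Giant-step multiplier: 128^(-16) ≡ 128^(226-16) = 128^210 ≡ 225 (mod 227).
Giant steps γ_i = 157·225^i mod 227: γ_0=157, γ_1=140, γ_2=174, γ_3=106, γ_4=15, γ_5=197, γ_6=60, γ_7=107, γ_8=13, γ_9=201, γ_10=52 (in table at j=9).
x = i·n + j = 10·16 + 9 = 169.
Check: 128^169 ≡ 157 (mod 227).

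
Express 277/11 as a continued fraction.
[25; 5, 2]

Euclidean algorithm steps:
277 = 25 × 11 + 2
11 = 5 × 2 + 1
2 = 2 × 1 + 0
Continued fraction: [25; 5, 2]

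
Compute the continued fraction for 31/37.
[0; 1, 5, 6]

Euclidean algorithm steps:
31 = 0 × 37 + 31
37 = 1 × 31 + 6
31 = 5 × 6 + 1
6 = 6 × 1 + 0
Continued fraction: [0; 1, 5, 6]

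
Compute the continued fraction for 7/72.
[0; 10, 3, 2]

Euclidean algorithm steps:
7 = 0 × 72 + 7
72 = 10 × 7 + 2
7 = 3 × 2 + 1
2 = 2 × 1 + 0
Continued fraction: [0; 10, 3, 2]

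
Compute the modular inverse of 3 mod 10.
7

gcd(3, 10) = 1, so the inverse exists.
Extended Euclidean algorithm on (10, 3):
10 = 3 × 3 + 1  ⟹  1 = (1)·10 + (-3)·3
So (-3)·3 ≡ 1 (mod 10), i.e. 3^(-1) ≡ -3 ≡ 7 (mod 10).
Check: 3 × 7 = 21 ≡ 1 (mod 10)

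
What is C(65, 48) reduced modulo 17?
3

Using Lucas' theorem:
Write n=65 and k=48 in base 17:
n in base 17: [3, 14]
k in base 17: [2, 14]
C(65,48) mod 17 = ∏ C(n_i, k_i) mod 17
Digit binomials (mod 17): C(3,2) = 3; C(14,14) = 1
Product: 3 × 1 = 3 ≡ 3 (mod 17)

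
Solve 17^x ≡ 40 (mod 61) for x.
35

Baby-step giant-step with step n = ⌈√61⌉ = 8.
Baby steps 17^j mod 61 (j:value) for j=0..7: 0:1, 1:17, 2:45, 3:33, 4:12, 5:21, 6:52, 7:30.
Giant-step multiplier: 17^(-8) ≡ 17^(60-8) = 17^52 ≡ 25 (mod 61).
Giant steps γ_i = 40·25^i mod 61: γ_0=40, γ_1=24, γ_2=51, γ_3=55, γ_4=33 (in table at j=3).
x = i·n + j = 4·8 + 3 = 35.
Check: 17^35 ≡ 40 (mod 61).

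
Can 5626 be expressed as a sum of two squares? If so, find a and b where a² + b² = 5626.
1² + 75² (a=1, b=75)

Factorization: 5626 = 2 × 29 × 97
By Fermat: n is sum of two squares iff every prime p ≡ 3 (mod 4) appears to even power.
All primes ≡ 3 (mod 4) appear to even power.
Search a = 0, 1, 2, … for 5626 - a² a perfect square: first hit at a = 1: 5626 - 1 = 5625 = 75².
5626 = 1² + 75² = 1 + 5625 ✓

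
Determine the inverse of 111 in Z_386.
233

gcd(111, 386) = 1, so the inverse exists.
Extended Euclidean algorithm on (386, 111):
386 = 3 × 111 + 53  ⟹  53 = (1)·386 + (-3)·111
111 = 2 × 53 + 5  ⟹  5 = (-2)·386 + (7)·111
53 = 10 × 5 + 3  ⟹  3 = (21)·386 + (-73)·111
5 = 1 × 3 + 2  ⟹  2 = (-23)·386 + (80)·111
3 = 1 × 2 + 1  ⟹  1 = (44)·386 + (-153)·111
So (-153)·111 ≡ 1 (mod 386), i.e. 111^(-1) ≡ -153 ≡ 233 (mod 386).
Check: 111 × 233 = 25863 ≡ 1 (mod 386)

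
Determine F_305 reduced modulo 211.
89

Matrix identity: Q^n = [[F_(n+1), F_n], [F_n, F_(n-1)]] with Q = [[1,1],[1,0]].
n = 305 = 100110001₂. Square-and-multiply, entries mod 211:
Q^1 = [[1,1],[1,0]]
Q^2 = (Q^1)² = [[2,1],[1,1]]
Q^4 = (Q^2)² = [[5,3],[3,2]]
Q^9 = (Q^4)²·Q = [[55,34],[34,21]]
Q^19 = (Q^9)²·Q = [[13,172],[172,52]]
Q^38 = (Q^19)² = [[2,208],[208,5]]
Q^76 = (Q^38)² = [[13,190],[190,34]]
Q^152 = (Q^76)² = [[188,68],[68,120]]
Q^305 = (Q^152)²·Q = [[144,89],[89,55]]
F_305 mod 211 = Q^305[0][1] = 89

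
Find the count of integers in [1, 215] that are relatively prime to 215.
168

215 = 5 × 43
φ(n) = n × ∏(1 - 1/p) for each prime p dividing n
φ(215) = 215 × (1 - 1/5) × (1 - 1/43) = 168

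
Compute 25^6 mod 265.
100

Repeated squaring. Binary of 6 = 110.
25^1 ≡ 25 (mod 265); 25^2 ≡ 95 (mod 265); 25^4 ≡ 15 (mod 265)
25^6 = 25^2 × 25^4 ≡ 100 (mod 265)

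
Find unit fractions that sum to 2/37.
1/19 + 1/703

Greedy algorithm:
2/37: ceiling(37/2) = 19, use 1/19
1/703: ceiling(703/1) = 703, use 1/703
Result: 2/37 = 1/19 + 1/703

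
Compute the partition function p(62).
1300156

p(n) counts ways to write n as a sum of positive integers (order ignored).
Euler's pentagonal recurrence: p(k) = p(k-1) + p(k-2) - p(k-5) - p(k-7) + p(k-12) + p(k-15) - ... (offsets j(3j∓1)/2, signs ++--, p(0)=1, p(<0)=0).
DP table for k = 0..61: p(0)=1, p(1)=1, p(2)=2, p(3)=3, p(4)=5, p(5)=7, p(6)=11, p(7)=15, p(8)=22, p(9)=30, p(10)=42, p(11)=56, p(12)=77, p(13)=101, p(14)=135, p(15)=176, p(16)=231, p(17)=297, p(18)=385, p(19)=490, p(20)=627, p(21)=792, p(22)=1002, p(23)=1255, p(24)=1575, p(25)=1958, p(26)=2436, p(27)=3010, p(28)=3718, p(29)=4565, p(30)=5604, p(31)=6842, p(32)=8349, p(33)=10143, p(34)=12310, p(35)=14883, p(36)=17977, p(37)=21637, p(38)=26015, p(39)=31185, p(40)=37338, p(41)=44583, p(42)=53174, p(43)=63261, p(44)=75175, p(45)=89134, p(46)=105558, p(47)=124754, p(48)=147273, p(49)=173525, p(50)=204226, p(51)=239943, p(52)=281589, p(53)=329931, p(54)=386155, p(55)=451276, p(56)=526823, p(57)=614154, p(58)=715220, p(59)=831820, p(60)=966467, p(61)=1121505.
Final step: p(62) = p(61) + p(60) - p(57) - p(55) + p(50) + p(47) - p(40) - p(36) + p(27) + p(22) - p(11) - p(5)
= 1121505 + 966467 - 614154 - 451276 + 204226 + 124754 - 37338 - 17977 + 3010 + 1002 - 56 - 7
= 1300156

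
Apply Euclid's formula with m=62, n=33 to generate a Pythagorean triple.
(2755, 4092, 4933)

Euclid's formula: a = m² - n², b = 2mn, c = m² + n²
m = 62, n = 33
a = 62² - 33² = 3844 - 1089 = 2755
b = 2 × 62 × 33 = 4092
c = 62² + 33² = 3844 + 1089 = 4933
Verification: 2755² + 4092² = 7590025 + 16744464 = 24334489 = 4933² ✓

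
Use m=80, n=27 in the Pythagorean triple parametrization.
(5671, 4320, 7129)

Euclid's formula: a = m² - n², b = 2mn, c = m² + n²
m = 80, n = 27
a = 80² - 27² = 6400 - 729 = 5671
b = 2 × 80 × 27 = 4320
c = 80² + 27² = 6400 + 729 = 7129
Verification: 5671² + 4320² = 32160241 + 18662400 = 50822641 = 7129² ✓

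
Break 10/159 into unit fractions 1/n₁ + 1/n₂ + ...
1/16 + 1/2544

Greedy algorithm:
10/159: ceiling(159/10) = 16, use 1/16
1/2544: ceiling(2544/1) = 2544, use 1/2544
Result: 10/159 = 1/16 + 1/2544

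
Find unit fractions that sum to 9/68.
1/8 + 1/136

Greedy algorithm:
9/68: ceiling(68/9) = 8, use 1/8
1/136: ceiling(136/1) = 136, use 1/136
Result: 9/68 = 1/8 + 1/136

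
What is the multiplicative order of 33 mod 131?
65

131 is prime, so ord(33) divides φ(131) = 130.
Divisors of 130: 1, 2, 5, 10, 13, 26, 65, 130.
Repeated squaring: 33^1 ≡ 33, 33^2 ≡ 41, 33^4 ≡ 109, 33^8 ≡ 91, 33^16 ≡ 28, 33^32 ≡ 129, 33^64 ≡ 4, 33^128 ≡ 16 (mod 131).
Test 33^d mod 131 for each divisor d in increasing order:
33^1 ≡ 33
33^2 ≡ 41
33^5 = 33^4·33^1 ≡ 60
33^10 = 33^8·33^2 ≡ 63
33^13 = 33^8·33^4·33^1 ≡ 89
33^26 = 33^16·33^8·33^2 ≡ 61
33^65 = 33^64·33^1 ≡ 1  ← first divisor giving 1
The order is 65.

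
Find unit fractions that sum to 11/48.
1/5 + 1/35 + 1/1680

Greedy algorithm:
11/48: ceiling(48/11) = 5, use 1/5
7/240: ceiling(240/7) = 35, use 1/35
1/1680: ceiling(1680/1) = 1680, use 1/1680
Result: 11/48 = 1/5 + 1/35 + 1/1680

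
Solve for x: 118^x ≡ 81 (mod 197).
124

Baby-step giant-step with step n = ⌈√197⌉ = 15.
Baby steps 118^j mod 197 (j:value) for j=0..14: 0:1, 1:118, 2:134, 3:52, 4:29, 5:73, 6:143, 7:129, 8:53, 9:147, 10:10, 11:195, 12:158, 13:126, 14:93.
Giant-step multiplier: 118^(-15) ≡ 118^(196-15) = 118^181 ≡ 180 (mod 197).
Giant steps γ_i = 81·180^i mod 197: γ_0=81, γ_1=2, γ_2=163, γ_3=184, γ_4=24, γ_5=183, γ_6=41, γ_7=91, γ_8=29 (in table at j=4).
x = i·n + j = 8·15 + 4 = 124.
Check: 118^124 ≡ 81 (mod 197).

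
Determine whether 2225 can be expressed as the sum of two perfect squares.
4² + 47² (a=4, b=47)

Factorization: 2225 = 5^2 × 89
By Fermat: n is sum of two squares iff every prime p ≡ 3 (mod 4) appears to even power.
All primes ≡ 3 (mod 4) appear to even power.
Search a = 0, 1, 2, … for 2225 - a² a perfect square: first hit at a = 4: 2225 - 16 = 2209 = 47².
2225 = 4² + 47² = 16 + 2209 ✓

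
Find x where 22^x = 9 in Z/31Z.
16

Baby-step giant-step with step n = ⌈√31⌉ = 6.
Baby steps 22^j mod 31 (j:value) for j=0..5: 0:1, 1:22, 2:19, 3:15, 4:20, 5:6.
Giant-step multiplier: 22^(-6) ≡ 22^(30-6) = 22^24 ≡ 4 (mod 31).
Giant steps γ_i = 9·4^i mod 31: γ_0=9, γ_1=5, γ_2=20 (in table at j=4).
x = i·n + j = 2·6 + 4 = 16.
Check: 22^16 ≡ 9 (mod 31).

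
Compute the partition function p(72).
5392783

p(n) counts ways to write n as a sum of positive integers (order ignored).
Euler's pentagonal recurrence: p(k) = p(k-1) + p(k-2) - p(k-5) - p(k-7) + p(k-12) + p(k-15) - ... (offsets j(3j∓1)/2, signs ++--, p(0)=1, p(<0)=0).
DP table for k = 0..71: p(0)=1, p(1)=1, p(2)=2, p(3)=3, p(4)=5, p(5)=7, p(6)=11, p(7)=15, p(8)=22, p(9)=30, p(10)=42, p(11)=56, p(12)=77, p(13)=101, p(14)=135, p(15)=176, p(16)=231, p(17)=297, p(18)=385, p(19)=490, p(20)=627, p(21)=792, p(22)=1002, p(23)=1255, p(24)=1575, p(25)=1958, p(26)=2436, p(27)=3010, p(28)=3718, p(29)=4565, p(30)=5604, p(31)=6842, p(32)=8349, p(33)=10143, p(34)=12310, p(35)=14883, p(36)=17977, p(37)=21637, p(38)=26015, p(39)=31185, p(40)=37338, p(41)=44583, p(42)=53174, p(43)=63261, p(44)=75175, p(45)=89134, p(46)=105558, p(47)=124754, p(48)=147273, p(49)=173525, p(50)=204226, p(51)=239943, p(52)=281589, p(53)=329931, p(54)=386155, p(55)=451276, p(56)=526823, p(57)=614154, p(58)=715220, p(59)=831820, p(60)=966467, p(61)=1121505, p(62)=1300156, p(63)=1505499, p(64)=1741630, p(65)=2012558, p(66)=2323520, p(67)=2679689, p(68)=3087735, p(69)=3554345, p(70)=4087968, p(71)=4697205.
Final step: p(72) = p(71) + p(70) - p(67) - p(65) + p(60) + p(57) - p(50) - p(46) + p(37) + p(32) - p(21) - p(15) + p(2)
= 4697205 + 4087968 - 2679689 - 2012558 + 966467 + 614154 - 204226 - 105558 + 21637 + 8349 - 792 - 176 + 2
= 5392783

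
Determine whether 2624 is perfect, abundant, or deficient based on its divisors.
abundant

Proper divisors of 2624: sum = 1 + 2 + 4 + 8 + 16 + 32 + 41 + 64 + 82 + 164 + 328 + 656 + 1312 = 2710
Since 2710 > 2624, 2624 is abundant.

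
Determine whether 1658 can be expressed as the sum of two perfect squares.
17² + 37² (a=17, b=37)

Factorization: 1658 = 2 × 829
By Fermat: n is sum of two squares iff every prime p ≡ 3 (mod 4) appears to even power.
All primes ≡ 3 (mod 4) appear to even power.
Search a = 0, 1, 2, … for 1658 - a² a perfect square: first hit at a = 17: 1658 - 289 = 1369 = 37².
1658 = 17² + 37² = 289 + 1369 ✓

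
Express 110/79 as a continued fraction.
[1; 2, 1, 1, 4, 1, 2]

Euclidean algorithm steps:
110 = 1 × 79 + 31
79 = 2 × 31 + 17
31 = 1 × 17 + 14
17 = 1 × 14 + 3
14 = 4 × 3 + 2
3 = 1 × 2 + 1
2 = 2 × 1 + 0
Continued fraction: [1; 2, 1, 1, 4, 1, 2]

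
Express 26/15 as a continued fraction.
[1; 1, 2, 1, 3]

Euclidean algorithm steps:
26 = 1 × 15 + 11
15 = 1 × 11 + 4
11 = 2 × 4 + 3
4 = 1 × 3 + 1
3 = 3 × 1 + 0
Continued fraction: [1; 1, 2, 1, 3]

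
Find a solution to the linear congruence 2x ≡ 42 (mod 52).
x ≡ 21 (mod 26)

gcd(2, 52) = 2, which divides 42, so solutions exist.
Divide through by 2: x ≡ 21 (mod 26).
The coefficient of x is now 1, so x ≡ 21 (mod 26).
Check: 2 × 21 = 42 ≡ 42 (mod 52).
x ≡ 21 (mod 26), giving 2 solutions mod 52.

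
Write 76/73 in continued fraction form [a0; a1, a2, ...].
[1; 24, 3]

Euclidean algorithm steps:
76 = 1 × 73 + 3
73 = 24 × 3 + 1
3 = 3 × 1 + 0
Continued fraction: [1; 24, 3]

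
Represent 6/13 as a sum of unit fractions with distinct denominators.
1/3 + 1/8 + 1/312

Greedy algorithm:
6/13: ceiling(13/6) = 3, use 1/3
5/39: ceiling(39/5) = 8, use 1/8
1/312: ceiling(312/1) = 312, use 1/312
Result: 6/13 = 1/3 + 1/8 + 1/312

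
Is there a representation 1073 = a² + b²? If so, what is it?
7² + 32² (a=7, b=32)

Factorization: 1073 = 29 × 37
By Fermat: n is sum of two squares iff every prime p ≡ 3 (mod 4) appears to even power.
All primes ≡ 3 (mod 4) appear to even power.
Search a = 0, 1, 2, … for 1073 - a² a perfect square: first hit at a = 7: 1073 - 49 = 1024 = 32².
1073 = 7² + 32² = 49 + 1024 ✓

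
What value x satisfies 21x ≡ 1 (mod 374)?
285

gcd(21, 374) = 1, so the inverse exists.
Extended Euclidean algorithm on (374, 21):
374 = 17 × 21 + 17  ⟹  17 = (1)·374 + (-17)·21
21 = 1 × 17 + 4  ⟹  4 = (-1)·374 + (18)·21
17 = 4 × 4 + 1  ⟹  1 = (5)·374 + (-89)·21
So (-89)·21 ≡ 1 (mod 374), i.e. 21^(-1) ≡ -89 ≡ 285 (mod 374).
Check: 21 × 285 = 5985 ≡ 1 (mod 374)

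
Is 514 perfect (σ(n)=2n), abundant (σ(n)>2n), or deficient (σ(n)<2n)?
deficient

Proper divisors of 514: sum = 1 + 2 + 257 = 260
Since 260 < 514, 514 is deficient.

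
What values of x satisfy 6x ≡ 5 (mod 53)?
x ≡ 45 (mod 53)

gcd(6, 53) = 1, which divides 5, so solutions exist.
Find 6^(-1) mod 53 by the extended Euclidean algorithm:
53 = 8 × 6 + 5  ⟹  5 = (1)·53 + (-8)·6
6 = 1 × 5 + 1  ⟹  1 = (-1)·53 + (9)·6
So (9)·6 ≡ 1 (mod 53), i.e. 6^(-1) ≡ 9 (mod 53).
x ≡ 9 × 5 = 45 ≡ 45 (mod 53).
Check: 6 × 45 = 270 ≡ 5 (mod 53).
Unique solution: x ≡ 45 (mod 53)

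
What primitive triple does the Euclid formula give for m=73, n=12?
(5185, 1752, 5473)

Euclid's formula: a = m² - n², b = 2mn, c = m² + n²
m = 73, n = 12
a = 73² - 12² = 5329 - 144 = 5185
b = 2 × 73 × 12 = 1752
c = 73² + 12² = 5329 + 144 = 5473
Verification: 5185² + 1752² = 26884225 + 3069504 = 29953729 = 5473² ✓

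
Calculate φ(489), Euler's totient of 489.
324

489 = 3 × 163
φ(n) = n × ∏(1 - 1/p) for each prime p dividing n
φ(489) = 489 × (1 - 1/3) × (1 - 1/163) = 324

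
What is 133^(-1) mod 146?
101

gcd(133, 146) = 1, so the inverse exists.
Extended Euclidean algorithm on (146, 133):
146 = 1 × 133 + 13  ⟹  13 = (1)·146 + (-1)·133
133 = 10 × 13 + 3  ⟹  3 = (-10)·146 + (11)·133
13 = 4 × 3 + 1  ⟹  1 = (41)·146 + (-45)·133
So (-45)·133 ≡ 1 (mod 146), i.e. 133^(-1) ≡ -45 ≡ 101 (mod 146).
Check: 133 × 101 = 13433 ≡ 1 (mod 146)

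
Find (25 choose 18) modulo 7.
3

Using Lucas' theorem:
Write n=25 and k=18 in base 7:
n in base 7: [3, 4]
k in base 7: [2, 4]
C(25,18) mod 7 = ∏ C(n_i, k_i) mod 7
Digit binomials (mod 7): C(3,2) = 3; C(4,4) = 1
Product: 3 × 1 = 3 ≡ 3 (mod 7)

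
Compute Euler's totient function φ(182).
72

182 = 2 × 7 × 13
φ(n) = n × ∏(1 - 1/p) for each prime p dividing n
φ(182) = 182 × (1 - 1/2) × (1 - 1/7) × (1 - 1/13) = 72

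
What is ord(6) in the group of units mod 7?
2

7 is prime, so ord(6) divides φ(7) = 6.
Divisors of 6: 1, 2, 3, 6.
Repeated squaring: 6^1 ≡ 6, 6^2 ≡ 1, 6^4 ≡ 1 (mod 7).
Test 6^d mod 7 for each divisor d in increasing order:
6^1 ≡ 6
6^2 ≡ 1  ← first divisor giving 1
The order is 2.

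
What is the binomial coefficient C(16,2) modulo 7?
1

Using Lucas' theorem:
Write n=16 and k=2 in base 7:
n in base 7: [2, 2]
k in base 7: [0, 2]
C(16,2) mod 7 = ∏ C(n_i, k_i) mod 7
Digit binomials (mod 7): C(2,0) = 1; C(2,2) = 1
Product: 1 × 1 = 1 ≡ 1 (mod 7)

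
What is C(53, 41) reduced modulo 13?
0

Using Lucas' theorem:
Write n=53 and k=41 in base 13:
n in base 13: [4, 1]
k in base 13: [3, 2]
C(53,41) mod 13 = ∏ C(n_i, k_i) mod 13
Digit binomials (mod 13): C(4,3) = 4; C(1,2) = 0 (k_i > n_i)
Product: 4 × 0 = 0 ≡ 0 (mod 13)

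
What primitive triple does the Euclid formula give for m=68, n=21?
(4183, 2856, 5065)

Euclid's formula: a = m² - n², b = 2mn, c = m² + n²
m = 68, n = 21
a = 68² - 21² = 4624 - 441 = 4183
b = 2 × 68 × 21 = 2856
c = 68² + 21² = 4624 + 441 = 5065
Verification: 4183² + 2856² = 17497489 + 8156736 = 25654225 = 5065² ✓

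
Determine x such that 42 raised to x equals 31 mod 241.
187

Baby-step giant-step with step n = ⌈√241⌉ = 16.
Baby steps 42^j mod 241 (j:value) for j=0..15: 0:1, 1:42, 2:77, 3:101, 4:145, 5:65, 6:79, 7:185, 8:58, 9:26, 10:128, 11:74, 12:216, 13:155, 14:3, 15:126.
Giant-step multiplier: 42^(-16) ≡ 42^(240-16) = 42^224 ≡ 24 (mod 241).
Giant steps γ_i = 31·24^i mod 241: γ_0=31, γ_1=21, γ_2=22, γ_3=46, γ_4=140, γ_5=227, γ_6=146, γ_7=130, γ_8=228, γ_9=170, γ_10=224, γ_11=74 (in table at j=11).
x = i·n + j = 11·16 + 11 = 187.
Check: 42^187 ≡ 31 (mod 241).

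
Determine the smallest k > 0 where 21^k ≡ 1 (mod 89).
44

89 is prime, so ord(21) divides φ(89) = 88.
Divisors of 88: 1, 2, 4, 8, 11, 22, 44, 88.
Repeated squaring: 21^1 ≡ 21, 21^2 ≡ 85, 21^4 ≡ 16, 21^8 ≡ 78, 21^16 ≡ 32, 21^32 ≡ 45, 21^64 ≡ 67 (mod 89).
Test 21^d mod 89 for each divisor d in increasing order:
21^1 ≡ 21
21^2 ≡ 85
21^4 ≡ 16
21^8 ≡ 78
21^11 = 21^8·21^2·21^1 ≡ 34
21^22 = 21^16·21^4·21^2 ≡ 88
21^44 = 21^32·21^8·21^4 ≡ 1  ← first divisor giving 1
The order is 44.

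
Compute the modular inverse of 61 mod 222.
91

gcd(61, 222) = 1, so the inverse exists.
Extended Euclidean algorithm on (222, 61):
222 = 3 × 61 + 39  ⟹  39 = (1)·222 + (-3)·61
61 = 1 × 39 + 22  ⟹  22 = (-1)·222 + (4)·61
39 = 1 × 22 + 17  ⟹  17 = (2)·222 + (-7)·61
22 = 1 × 17 + 5  ⟹  5 = (-3)·222 + (11)·61
17 = 3 × 5 + 2  ⟹  2 = (11)·222 + (-40)·61
5 = 2 × 2 + 1  ⟹  1 = (-25)·222 + (91)·61
So (91)·61 ≡ 1 (mod 222), i.e. 61^(-1) ≡ 91 (mod 222).
Check: 61 × 91 = 5551 ≡ 1 (mod 222)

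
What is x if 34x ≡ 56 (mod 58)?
x ≡ 17 (mod 29)

gcd(34, 58) = 2, which divides 56, so solutions exist.
Divide through by 2: 17x ≡ 28 (mod 29).
Find 17^(-1) mod 29 by the extended Euclidean algorithm:
29 = 1 × 17 + 12  ⟹  12 = (1)·29 + (-1)·17
17 = 1 × 12 + 5  ⟹  5 = (-1)·29 + (2)·17
12 = 2 × 5 + 2  ⟹  2 = (3)·29 + (-5)·17
5 = 2 × 2 + 1  ⟹  1 = (-7)·29 + (12)·17
So (12)·17 ≡ 1 (mod 29), i.e. 17^(-1) ≡ 12 (mod 29).
x ≡ 12 × 28 = 336 ≡ 17 (mod 29).
Check: 34 × 17 = 578 ≡ 56 (mod 58).
x ≡ 17 (mod 29), giving 2 solutions mod 58.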